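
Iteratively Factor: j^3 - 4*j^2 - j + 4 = (j - 1)*(j^2 - 3*j - 4) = (j - 1)*(j + 1)*(j - 4)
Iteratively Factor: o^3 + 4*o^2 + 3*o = (o + 1)*(o^2 + 3*o) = (o + 1)*(o + 3)*(o)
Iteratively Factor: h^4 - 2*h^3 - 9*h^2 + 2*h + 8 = (h - 4)*(h^3 + 2*h^2 - h - 2) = (h - 4)*(h + 1)*(h^2 + h - 2) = (h - 4)*(h + 1)*(h + 2)*(h - 1)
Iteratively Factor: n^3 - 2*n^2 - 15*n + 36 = (n - 3)*(n^2 + n - 12) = (n - 3)^2*(n + 4)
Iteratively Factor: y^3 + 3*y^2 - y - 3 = (y + 3)*(y^2 - 1) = (y - 1)*(y + 3)*(y + 1)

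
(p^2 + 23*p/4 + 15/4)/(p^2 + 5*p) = (p + 3/4)/p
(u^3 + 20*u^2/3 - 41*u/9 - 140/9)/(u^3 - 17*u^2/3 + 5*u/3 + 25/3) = (3*u^2 + 25*u + 28)/(3*(u^2 - 4*u - 5))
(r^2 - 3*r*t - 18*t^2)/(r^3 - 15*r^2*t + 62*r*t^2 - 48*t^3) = (r + 3*t)/(r^2 - 9*r*t + 8*t^2)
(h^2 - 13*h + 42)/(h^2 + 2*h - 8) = (h^2 - 13*h + 42)/(h^2 + 2*h - 8)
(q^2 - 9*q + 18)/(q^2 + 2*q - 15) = (q - 6)/(q + 5)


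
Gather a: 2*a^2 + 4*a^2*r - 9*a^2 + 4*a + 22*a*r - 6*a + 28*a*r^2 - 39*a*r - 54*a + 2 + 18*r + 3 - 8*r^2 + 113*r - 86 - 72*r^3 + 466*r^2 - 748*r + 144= a^2*(4*r - 7) + a*(28*r^2 - 17*r - 56) - 72*r^3 + 458*r^2 - 617*r + 63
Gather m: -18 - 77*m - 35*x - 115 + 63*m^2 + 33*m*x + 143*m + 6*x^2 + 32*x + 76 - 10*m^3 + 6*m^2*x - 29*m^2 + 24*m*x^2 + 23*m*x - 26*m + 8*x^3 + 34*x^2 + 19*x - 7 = -10*m^3 + m^2*(6*x + 34) + m*(24*x^2 + 56*x + 40) + 8*x^3 + 40*x^2 + 16*x - 64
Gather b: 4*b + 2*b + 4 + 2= 6*b + 6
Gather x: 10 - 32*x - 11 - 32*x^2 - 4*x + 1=-32*x^2 - 36*x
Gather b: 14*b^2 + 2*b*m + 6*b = 14*b^2 + b*(2*m + 6)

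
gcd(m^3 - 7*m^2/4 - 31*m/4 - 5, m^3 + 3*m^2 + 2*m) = m + 1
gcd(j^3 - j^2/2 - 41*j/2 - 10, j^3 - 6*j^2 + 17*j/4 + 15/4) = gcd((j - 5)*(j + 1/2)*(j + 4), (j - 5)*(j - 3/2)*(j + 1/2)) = j^2 - 9*j/2 - 5/2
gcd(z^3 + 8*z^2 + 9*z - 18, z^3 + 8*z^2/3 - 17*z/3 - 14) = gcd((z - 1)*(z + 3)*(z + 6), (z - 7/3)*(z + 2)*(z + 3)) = z + 3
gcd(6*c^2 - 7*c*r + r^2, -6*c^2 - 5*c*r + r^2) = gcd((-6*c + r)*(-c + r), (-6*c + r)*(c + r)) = -6*c + r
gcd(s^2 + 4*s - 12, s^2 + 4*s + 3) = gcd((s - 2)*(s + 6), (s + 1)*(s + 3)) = 1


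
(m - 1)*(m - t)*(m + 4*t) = m^3 + 3*m^2*t - m^2 - 4*m*t^2 - 3*m*t + 4*t^2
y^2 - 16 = (y - 4)*(y + 4)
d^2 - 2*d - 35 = (d - 7)*(d + 5)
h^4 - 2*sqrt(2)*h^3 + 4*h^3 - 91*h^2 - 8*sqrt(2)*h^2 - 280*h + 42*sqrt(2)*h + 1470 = (h - 3)*(h + 7)*(h - 7*sqrt(2))*(h + 5*sqrt(2))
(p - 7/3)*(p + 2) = p^2 - p/3 - 14/3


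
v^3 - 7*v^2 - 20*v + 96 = (v - 8)*(v - 3)*(v + 4)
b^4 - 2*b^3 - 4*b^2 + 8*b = b*(b - 2)^2*(b + 2)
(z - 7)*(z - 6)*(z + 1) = z^3 - 12*z^2 + 29*z + 42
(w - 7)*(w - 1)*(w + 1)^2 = w^4 - 6*w^3 - 8*w^2 + 6*w + 7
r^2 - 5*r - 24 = (r - 8)*(r + 3)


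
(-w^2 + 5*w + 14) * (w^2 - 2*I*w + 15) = -w^4 + 5*w^3 + 2*I*w^3 - w^2 - 10*I*w^2 + 75*w - 28*I*w + 210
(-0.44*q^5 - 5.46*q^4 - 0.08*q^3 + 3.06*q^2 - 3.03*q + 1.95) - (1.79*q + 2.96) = -0.44*q^5 - 5.46*q^4 - 0.08*q^3 + 3.06*q^2 - 4.82*q - 1.01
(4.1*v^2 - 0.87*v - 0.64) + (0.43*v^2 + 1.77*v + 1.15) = 4.53*v^2 + 0.9*v + 0.51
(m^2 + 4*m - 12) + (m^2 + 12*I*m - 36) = 2*m^2 + 4*m + 12*I*m - 48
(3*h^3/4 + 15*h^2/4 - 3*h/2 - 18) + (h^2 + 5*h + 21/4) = 3*h^3/4 + 19*h^2/4 + 7*h/2 - 51/4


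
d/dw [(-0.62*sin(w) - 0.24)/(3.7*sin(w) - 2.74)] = 2.5868*cos(w)/(3.7*sin(w) - 2.74)^2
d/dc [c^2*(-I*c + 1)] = c*(-3*I*c + 2)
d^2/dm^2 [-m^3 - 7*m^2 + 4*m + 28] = -6*m - 14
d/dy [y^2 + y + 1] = 2*y + 1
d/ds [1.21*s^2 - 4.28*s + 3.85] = 2.42*s - 4.28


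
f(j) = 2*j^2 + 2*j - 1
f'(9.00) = 38.00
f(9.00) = 179.00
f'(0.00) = 2.00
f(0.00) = -1.00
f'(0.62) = 4.48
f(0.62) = 1.01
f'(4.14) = 18.56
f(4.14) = 41.56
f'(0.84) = 5.36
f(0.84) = 2.09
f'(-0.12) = 1.52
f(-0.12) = -1.21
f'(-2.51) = -8.04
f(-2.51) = 6.58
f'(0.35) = 3.40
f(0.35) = -0.06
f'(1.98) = 9.92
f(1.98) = 10.80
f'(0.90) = 5.60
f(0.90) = 2.42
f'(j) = 4*j + 2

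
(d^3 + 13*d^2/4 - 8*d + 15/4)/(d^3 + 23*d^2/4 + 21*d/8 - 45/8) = 2*(d - 1)/(2*d + 3)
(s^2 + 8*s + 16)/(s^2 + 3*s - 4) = (s + 4)/(s - 1)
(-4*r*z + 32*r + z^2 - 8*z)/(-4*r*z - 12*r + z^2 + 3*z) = (z - 8)/(z + 3)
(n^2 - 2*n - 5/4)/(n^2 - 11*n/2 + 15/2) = (n + 1/2)/(n - 3)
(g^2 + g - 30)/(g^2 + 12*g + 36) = (g - 5)/(g + 6)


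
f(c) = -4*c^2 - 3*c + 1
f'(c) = -8*c - 3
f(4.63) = -98.64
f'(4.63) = -40.04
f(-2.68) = -19.69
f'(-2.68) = 18.44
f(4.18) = -81.43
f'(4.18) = -36.44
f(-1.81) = -6.67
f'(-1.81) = 11.48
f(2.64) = -34.80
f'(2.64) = -24.12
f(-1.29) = -1.79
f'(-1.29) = 7.32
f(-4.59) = -69.50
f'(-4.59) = 33.72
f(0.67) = -2.81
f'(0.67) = -8.36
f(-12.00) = -539.00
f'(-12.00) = 93.00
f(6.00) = -161.00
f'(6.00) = -51.00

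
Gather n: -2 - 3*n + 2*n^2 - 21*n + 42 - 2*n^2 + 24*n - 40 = 0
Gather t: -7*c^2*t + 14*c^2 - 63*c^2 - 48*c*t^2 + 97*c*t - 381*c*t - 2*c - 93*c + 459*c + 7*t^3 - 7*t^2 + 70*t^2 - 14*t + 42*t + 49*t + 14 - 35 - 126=-49*c^2 + 364*c + 7*t^3 + t^2*(63 - 48*c) + t*(-7*c^2 - 284*c + 77) - 147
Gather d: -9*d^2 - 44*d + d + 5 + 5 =-9*d^2 - 43*d + 10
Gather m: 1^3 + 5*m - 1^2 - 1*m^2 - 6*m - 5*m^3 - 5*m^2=-5*m^3 - 6*m^2 - m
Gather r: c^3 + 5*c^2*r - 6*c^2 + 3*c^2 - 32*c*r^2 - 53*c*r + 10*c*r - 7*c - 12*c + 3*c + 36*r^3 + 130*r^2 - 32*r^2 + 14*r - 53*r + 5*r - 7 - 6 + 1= c^3 - 3*c^2 - 16*c + 36*r^3 + r^2*(98 - 32*c) + r*(5*c^2 - 43*c - 34) - 12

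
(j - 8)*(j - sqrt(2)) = j^2 - 8*j - sqrt(2)*j + 8*sqrt(2)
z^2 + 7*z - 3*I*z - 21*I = (z + 7)*(z - 3*I)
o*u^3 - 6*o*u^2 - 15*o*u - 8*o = (u - 8)*(u + 1)*(o*u + o)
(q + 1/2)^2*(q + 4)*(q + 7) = q^4 + 12*q^3 + 157*q^2/4 + 123*q/4 + 7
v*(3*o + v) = 3*o*v + v^2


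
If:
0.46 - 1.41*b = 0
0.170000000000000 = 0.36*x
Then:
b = 0.33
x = 0.47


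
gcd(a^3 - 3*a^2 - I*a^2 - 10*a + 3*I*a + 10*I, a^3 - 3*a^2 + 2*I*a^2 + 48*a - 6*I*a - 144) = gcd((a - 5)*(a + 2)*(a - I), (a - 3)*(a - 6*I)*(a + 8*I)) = 1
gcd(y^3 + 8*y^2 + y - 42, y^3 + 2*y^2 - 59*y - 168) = y^2 + 10*y + 21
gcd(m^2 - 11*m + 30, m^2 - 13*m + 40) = m - 5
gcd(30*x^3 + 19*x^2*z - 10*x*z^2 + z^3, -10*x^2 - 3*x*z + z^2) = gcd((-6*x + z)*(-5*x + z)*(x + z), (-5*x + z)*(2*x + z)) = 5*x - z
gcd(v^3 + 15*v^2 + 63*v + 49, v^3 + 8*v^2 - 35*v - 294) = v^2 + 14*v + 49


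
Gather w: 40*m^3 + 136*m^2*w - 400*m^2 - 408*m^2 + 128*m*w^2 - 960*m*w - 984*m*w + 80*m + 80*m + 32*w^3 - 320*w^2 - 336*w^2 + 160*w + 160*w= 40*m^3 - 808*m^2 + 160*m + 32*w^3 + w^2*(128*m - 656) + w*(136*m^2 - 1944*m + 320)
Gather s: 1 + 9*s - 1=9*s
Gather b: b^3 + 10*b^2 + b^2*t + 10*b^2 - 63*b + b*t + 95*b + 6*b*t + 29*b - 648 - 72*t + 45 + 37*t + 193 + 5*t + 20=b^3 + b^2*(t + 20) + b*(7*t + 61) - 30*t - 390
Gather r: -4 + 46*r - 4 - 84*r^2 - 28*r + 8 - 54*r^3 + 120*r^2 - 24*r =-54*r^3 + 36*r^2 - 6*r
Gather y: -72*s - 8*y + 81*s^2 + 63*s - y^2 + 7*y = 81*s^2 - 9*s - y^2 - y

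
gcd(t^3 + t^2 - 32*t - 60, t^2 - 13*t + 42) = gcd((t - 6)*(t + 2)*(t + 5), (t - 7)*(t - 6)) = t - 6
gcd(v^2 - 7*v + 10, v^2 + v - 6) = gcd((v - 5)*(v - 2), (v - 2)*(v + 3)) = v - 2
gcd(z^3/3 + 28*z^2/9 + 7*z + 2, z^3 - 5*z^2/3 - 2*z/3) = z + 1/3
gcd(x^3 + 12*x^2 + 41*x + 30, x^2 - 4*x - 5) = x + 1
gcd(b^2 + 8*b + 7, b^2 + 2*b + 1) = b + 1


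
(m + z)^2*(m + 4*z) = m^3 + 6*m^2*z + 9*m*z^2 + 4*z^3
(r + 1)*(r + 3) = r^2 + 4*r + 3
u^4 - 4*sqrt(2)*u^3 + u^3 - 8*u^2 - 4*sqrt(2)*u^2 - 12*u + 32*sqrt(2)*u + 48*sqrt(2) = (u - 3)*(u + 2)^2*(u - 4*sqrt(2))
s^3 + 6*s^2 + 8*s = s*(s + 2)*(s + 4)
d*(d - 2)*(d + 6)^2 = d^4 + 10*d^3 + 12*d^2 - 72*d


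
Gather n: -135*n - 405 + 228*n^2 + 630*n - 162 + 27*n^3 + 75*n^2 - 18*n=27*n^3 + 303*n^2 + 477*n - 567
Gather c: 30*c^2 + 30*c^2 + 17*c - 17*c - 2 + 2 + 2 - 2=60*c^2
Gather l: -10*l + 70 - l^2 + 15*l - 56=-l^2 + 5*l + 14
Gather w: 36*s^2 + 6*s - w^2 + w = 36*s^2 + 6*s - w^2 + w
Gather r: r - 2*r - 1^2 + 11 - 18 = -r - 8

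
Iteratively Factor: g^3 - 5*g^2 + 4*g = (g)*(g^2 - 5*g + 4) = g*(g - 1)*(g - 4)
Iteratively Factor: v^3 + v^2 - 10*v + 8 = (v - 2)*(v^2 + 3*v - 4) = (v - 2)*(v + 4)*(v - 1)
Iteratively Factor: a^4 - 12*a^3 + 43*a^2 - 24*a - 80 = (a - 5)*(a^3 - 7*a^2 + 8*a + 16) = (a - 5)*(a - 4)*(a^2 - 3*a - 4) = (a - 5)*(a - 4)*(a + 1)*(a - 4)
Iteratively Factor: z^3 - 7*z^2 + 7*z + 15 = (z + 1)*(z^2 - 8*z + 15) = (z - 5)*(z + 1)*(z - 3)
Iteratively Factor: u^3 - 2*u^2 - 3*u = (u - 3)*(u^2 + u) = (u - 3)*(u + 1)*(u)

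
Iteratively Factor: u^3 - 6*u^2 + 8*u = (u - 2)*(u^2 - 4*u) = u*(u - 2)*(u - 4)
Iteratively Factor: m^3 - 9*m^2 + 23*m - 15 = (m - 3)*(m^2 - 6*m + 5) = (m - 5)*(m - 3)*(m - 1)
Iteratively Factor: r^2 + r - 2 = (r - 1)*(r + 2)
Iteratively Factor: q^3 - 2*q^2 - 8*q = (q)*(q^2 - 2*q - 8) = q*(q + 2)*(q - 4)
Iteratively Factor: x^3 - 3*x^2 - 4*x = (x + 1)*(x^2 - 4*x) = (x - 4)*(x + 1)*(x)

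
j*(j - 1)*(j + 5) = j^3 + 4*j^2 - 5*j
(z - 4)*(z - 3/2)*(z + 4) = z^3 - 3*z^2/2 - 16*z + 24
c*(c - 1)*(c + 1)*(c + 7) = c^4 + 7*c^3 - c^2 - 7*c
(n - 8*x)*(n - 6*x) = n^2 - 14*n*x + 48*x^2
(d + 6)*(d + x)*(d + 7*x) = d^3 + 8*d^2*x + 6*d^2 + 7*d*x^2 + 48*d*x + 42*x^2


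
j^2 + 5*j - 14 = (j - 2)*(j + 7)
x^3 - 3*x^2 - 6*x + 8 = (x - 4)*(x - 1)*(x + 2)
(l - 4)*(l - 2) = l^2 - 6*l + 8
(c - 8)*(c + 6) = c^2 - 2*c - 48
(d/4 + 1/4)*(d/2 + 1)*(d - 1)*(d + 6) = d^4/8 + d^3 + 11*d^2/8 - d - 3/2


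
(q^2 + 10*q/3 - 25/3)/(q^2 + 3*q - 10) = (q - 5/3)/(q - 2)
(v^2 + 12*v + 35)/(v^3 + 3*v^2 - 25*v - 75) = (v + 7)/(v^2 - 2*v - 15)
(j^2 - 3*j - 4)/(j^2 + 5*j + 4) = (j - 4)/(j + 4)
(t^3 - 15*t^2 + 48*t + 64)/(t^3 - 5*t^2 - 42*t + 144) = (t^2 - 7*t - 8)/(t^2 + 3*t - 18)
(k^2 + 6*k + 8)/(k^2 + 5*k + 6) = (k + 4)/(k + 3)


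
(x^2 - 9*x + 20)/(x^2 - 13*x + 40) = (x - 4)/(x - 8)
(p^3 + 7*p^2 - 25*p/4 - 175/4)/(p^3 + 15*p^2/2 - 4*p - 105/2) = (p + 5/2)/(p + 3)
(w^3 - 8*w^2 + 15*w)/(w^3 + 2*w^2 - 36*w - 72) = w*(w^2 - 8*w + 15)/(w^3 + 2*w^2 - 36*w - 72)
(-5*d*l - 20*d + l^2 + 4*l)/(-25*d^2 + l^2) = (l + 4)/(5*d + l)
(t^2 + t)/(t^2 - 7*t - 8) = t/(t - 8)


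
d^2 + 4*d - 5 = (d - 1)*(d + 5)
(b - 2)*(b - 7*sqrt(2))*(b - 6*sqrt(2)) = b^3 - 13*sqrt(2)*b^2 - 2*b^2 + 26*sqrt(2)*b + 84*b - 168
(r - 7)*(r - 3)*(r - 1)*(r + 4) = r^4 - 7*r^3 - 13*r^2 + 103*r - 84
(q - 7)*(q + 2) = q^2 - 5*q - 14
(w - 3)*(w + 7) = w^2 + 4*w - 21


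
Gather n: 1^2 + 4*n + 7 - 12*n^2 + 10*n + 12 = -12*n^2 + 14*n + 20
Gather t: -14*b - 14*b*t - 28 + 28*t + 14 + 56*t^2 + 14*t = -14*b + 56*t^2 + t*(42 - 14*b) - 14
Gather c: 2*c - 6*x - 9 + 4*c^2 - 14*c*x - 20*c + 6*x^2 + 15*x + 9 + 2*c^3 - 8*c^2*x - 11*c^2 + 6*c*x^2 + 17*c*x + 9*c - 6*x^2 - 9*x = 2*c^3 + c^2*(-8*x - 7) + c*(6*x^2 + 3*x - 9)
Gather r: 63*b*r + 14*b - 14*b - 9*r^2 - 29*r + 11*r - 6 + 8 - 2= -9*r^2 + r*(63*b - 18)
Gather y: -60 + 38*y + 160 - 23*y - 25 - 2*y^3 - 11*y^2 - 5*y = -2*y^3 - 11*y^2 + 10*y + 75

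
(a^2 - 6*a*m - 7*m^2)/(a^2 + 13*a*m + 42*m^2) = (a^2 - 6*a*m - 7*m^2)/(a^2 + 13*a*m + 42*m^2)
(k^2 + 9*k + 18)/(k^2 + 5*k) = (k^2 + 9*k + 18)/(k*(k + 5))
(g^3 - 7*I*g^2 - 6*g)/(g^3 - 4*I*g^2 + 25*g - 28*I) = g*(g - 6*I)/(g^2 - 3*I*g + 28)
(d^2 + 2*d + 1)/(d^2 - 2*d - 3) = (d + 1)/(d - 3)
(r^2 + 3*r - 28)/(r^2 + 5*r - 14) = (r - 4)/(r - 2)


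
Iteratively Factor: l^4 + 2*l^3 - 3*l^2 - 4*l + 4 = (l + 2)*(l^3 - 3*l + 2) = (l - 1)*(l + 2)*(l^2 + l - 2) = (l - 1)*(l + 2)^2*(l - 1)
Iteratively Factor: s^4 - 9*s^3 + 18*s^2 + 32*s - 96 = (s - 3)*(s^3 - 6*s^2 + 32) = (s - 4)*(s - 3)*(s^2 - 2*s - 8) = (s - 4)^2*(s - 3)*(s + 2)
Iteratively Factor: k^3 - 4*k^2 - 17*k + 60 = (k + 4)*(k^2 - 8*k + 15) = (k - 5)*(k + 4)*(k - 3)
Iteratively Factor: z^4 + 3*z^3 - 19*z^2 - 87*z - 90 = (z + 3)*(z^3 - 19*z - 30) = (z + 2)*(z + 3)*(z^2 - 2*z - 15) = (z - 5)*(z + 2)*(z + 3)*(z + 3)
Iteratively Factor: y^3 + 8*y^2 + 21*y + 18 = (y + 3)*(y^2 + 5*y + 6) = (y + 2)*(y + 3)*(y + 3)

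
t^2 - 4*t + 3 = (t - 3)*(t - 1)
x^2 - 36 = (x - 6)*(x + 6)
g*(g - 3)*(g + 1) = g^3 - 2*g^2 - 3*g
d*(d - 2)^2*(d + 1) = d^4 - 3*d^3 + 4*d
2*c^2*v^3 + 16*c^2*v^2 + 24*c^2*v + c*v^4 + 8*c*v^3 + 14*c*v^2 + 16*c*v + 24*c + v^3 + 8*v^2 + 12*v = (2*c + v)*(v + 2)*(v + 6)*(c*v + 1)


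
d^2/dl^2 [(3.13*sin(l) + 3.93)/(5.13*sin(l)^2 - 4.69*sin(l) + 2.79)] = (-82.3718970000001*sin(l)^5 - 489.008529*sin(l)^4 + 717.200163*sin(l)^3 + 718.14711*sin(l)^2 - 911.908908*sin(l) + 142.30425)/(135.005697*sin(l)^6 - 370.278783*sin(l)^5 + 558.792432*sin(l)^4 - 505.921087*sin(l)^3 + 303.904656*sin(l)^2 - 109.522287*sin(l) + 21.717639)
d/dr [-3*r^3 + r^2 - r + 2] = -9*r^2 + 2*r - 1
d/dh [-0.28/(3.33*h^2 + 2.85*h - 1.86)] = (1.8648*h + 0.798)/(3.33*h^2 + 2.85*h - 1.86)^2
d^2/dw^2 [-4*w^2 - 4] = -8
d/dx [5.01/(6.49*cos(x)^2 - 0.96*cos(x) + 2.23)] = (65.0298*cos(x) - 4.8096)*sin(x)/(6.49*cos(x)^2 - 0.96*cos(x) + 2.23)^2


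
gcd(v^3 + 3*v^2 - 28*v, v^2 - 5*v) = v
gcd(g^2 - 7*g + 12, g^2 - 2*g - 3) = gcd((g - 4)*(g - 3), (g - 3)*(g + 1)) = g - 3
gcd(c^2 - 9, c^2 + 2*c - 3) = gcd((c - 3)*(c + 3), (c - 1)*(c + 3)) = c + 3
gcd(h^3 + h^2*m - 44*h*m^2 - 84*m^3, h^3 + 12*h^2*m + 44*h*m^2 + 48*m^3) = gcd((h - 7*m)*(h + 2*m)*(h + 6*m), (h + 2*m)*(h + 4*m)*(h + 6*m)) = h^2 + 8*h*m + 12*m^2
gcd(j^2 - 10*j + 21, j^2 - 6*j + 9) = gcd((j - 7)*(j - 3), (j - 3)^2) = j - 3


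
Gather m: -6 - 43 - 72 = -121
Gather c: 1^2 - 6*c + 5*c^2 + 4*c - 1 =5*c^2 - 2*c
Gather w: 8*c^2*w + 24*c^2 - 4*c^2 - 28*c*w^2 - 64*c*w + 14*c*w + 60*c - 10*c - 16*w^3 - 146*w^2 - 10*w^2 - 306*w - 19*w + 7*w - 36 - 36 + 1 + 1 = 20*c^2 + 50*c - 16*w^3 + w^2*(-28*c - 156) + w*(8*c^2 - 50*c - 318) - 70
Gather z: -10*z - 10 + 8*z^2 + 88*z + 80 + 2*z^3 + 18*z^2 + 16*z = 2*z^3 + 26*z^2 + 94*z + 70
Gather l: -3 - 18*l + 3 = -18*l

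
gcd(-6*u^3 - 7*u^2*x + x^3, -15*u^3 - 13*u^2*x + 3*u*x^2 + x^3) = -3*u^2 - 2*u*x + x^2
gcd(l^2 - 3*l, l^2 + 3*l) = l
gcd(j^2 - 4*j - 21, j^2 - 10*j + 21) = j - 7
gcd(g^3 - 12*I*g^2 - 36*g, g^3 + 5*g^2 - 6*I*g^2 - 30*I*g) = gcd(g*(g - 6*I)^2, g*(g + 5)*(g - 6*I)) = g^2 - 6*I*g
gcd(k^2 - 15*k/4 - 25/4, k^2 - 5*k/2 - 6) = 1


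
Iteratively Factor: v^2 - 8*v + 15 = (v - 5)*(v - 3)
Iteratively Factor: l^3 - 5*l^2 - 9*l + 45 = (l - 3)*(l^2 - 2*l - 15) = (l - 5)*(l - 3)*(l + 3)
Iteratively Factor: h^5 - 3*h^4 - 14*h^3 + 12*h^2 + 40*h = (h + 2)*(h^4 - 5*h^3 - 4*h^2 + 20*h) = (h + 2)^2*(h^3 - 7*h^2 + 10*h) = (h - 2)*(h + 2)^2*(h^2 - 5*h) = h*(h - 2)*(h + 2)^2*(h - 5)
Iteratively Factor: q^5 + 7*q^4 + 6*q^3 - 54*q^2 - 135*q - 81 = (q + 3)*(q^4 + 4*q^3 - 6*q^2 - 36*q - 27) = (q - 3)*(q + 3)*(q^3 + 7*q^2 + 15*q + 9) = (q - 3)*(q + 3)^2*(q^2 + 4*q + 3) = (q - 3)*(q + 3)^3*(q + 1)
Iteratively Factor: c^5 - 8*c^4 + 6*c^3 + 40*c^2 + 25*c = (c)*(c^4 - 8*c^3 + 6*c^2 + 40*c + 25) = c*(c - 5)*(c^3 - 3*c^2 - 9*c - 5) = c*(c - 5)*(c + 1)*(c^2 - 4*c - 5) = c*(c - 5)^2*(c + 1)*(c + 1)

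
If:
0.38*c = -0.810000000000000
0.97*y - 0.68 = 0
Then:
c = -2.13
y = 0.70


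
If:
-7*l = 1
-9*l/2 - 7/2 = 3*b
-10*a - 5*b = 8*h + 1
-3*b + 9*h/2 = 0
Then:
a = 557/630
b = -20/21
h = -40/63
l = -1/7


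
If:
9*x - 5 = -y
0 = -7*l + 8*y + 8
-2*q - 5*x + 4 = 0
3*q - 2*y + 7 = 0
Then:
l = 480/49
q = 19/7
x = -2/7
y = 53/7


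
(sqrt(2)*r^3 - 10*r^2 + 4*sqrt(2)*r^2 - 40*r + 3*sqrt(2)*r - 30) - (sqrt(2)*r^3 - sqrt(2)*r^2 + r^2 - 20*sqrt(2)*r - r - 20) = -11*r^2 + 5*sqrt(2)*r^2 - 39*r + 23*sqrt(2)*r - 10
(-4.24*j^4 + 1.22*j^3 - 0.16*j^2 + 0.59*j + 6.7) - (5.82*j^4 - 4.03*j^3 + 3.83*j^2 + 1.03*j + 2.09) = -10.06*j^4 + 5.25*j^3 - 3.99*j^2 - 0.44*j + 4.61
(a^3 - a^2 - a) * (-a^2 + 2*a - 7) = -a^5 + 3*a^4 - 8*a^3 + 5*a^2 + 7*a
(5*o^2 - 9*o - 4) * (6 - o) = -5*o^3 + 39*o^2 - 50*o - 24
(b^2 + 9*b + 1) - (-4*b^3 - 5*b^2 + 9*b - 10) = 4*b^3 + 6*b^2 + 11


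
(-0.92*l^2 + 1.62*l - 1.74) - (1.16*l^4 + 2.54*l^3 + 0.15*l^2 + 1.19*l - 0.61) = -1.16*l^4 - 2.54*l^3 - 1.07*l^2 + 0.43*l - 1.13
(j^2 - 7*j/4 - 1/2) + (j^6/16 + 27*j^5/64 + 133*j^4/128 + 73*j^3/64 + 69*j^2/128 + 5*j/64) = j^6/16 + 27*j^5/64 + 133*j^4/128 + 73*j^3/64 + 197*j^2/128 - 107*j/64 - 1/2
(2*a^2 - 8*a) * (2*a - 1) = 4*a^3 - 18*a^2 + 8*a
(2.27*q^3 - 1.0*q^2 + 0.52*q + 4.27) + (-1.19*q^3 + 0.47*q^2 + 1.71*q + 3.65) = 1.08*q^3 - 0.53*q^2 + 2.23*q + 7.92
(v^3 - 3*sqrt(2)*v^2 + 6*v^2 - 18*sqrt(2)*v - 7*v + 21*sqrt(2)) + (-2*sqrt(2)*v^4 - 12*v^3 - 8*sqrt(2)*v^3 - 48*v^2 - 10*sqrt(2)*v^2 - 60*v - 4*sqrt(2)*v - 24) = -2*sqrt(2)*v^4 - 8*sqrt(2)*v^3 - 11*v^3 - 42*v^2 - 13*sqrt(2)*v^2 - 67*v - 22*sqrt(2)*v - 24 + 21*sqrt(2)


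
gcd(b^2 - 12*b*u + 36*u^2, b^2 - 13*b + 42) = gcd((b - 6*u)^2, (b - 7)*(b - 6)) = 1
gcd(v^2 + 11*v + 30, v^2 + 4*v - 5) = v + 5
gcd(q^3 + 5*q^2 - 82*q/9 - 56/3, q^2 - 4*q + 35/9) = q - 7/3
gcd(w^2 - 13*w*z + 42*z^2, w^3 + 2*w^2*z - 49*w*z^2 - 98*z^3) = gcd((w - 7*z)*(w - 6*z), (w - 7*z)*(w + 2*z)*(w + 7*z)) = -w + 7*z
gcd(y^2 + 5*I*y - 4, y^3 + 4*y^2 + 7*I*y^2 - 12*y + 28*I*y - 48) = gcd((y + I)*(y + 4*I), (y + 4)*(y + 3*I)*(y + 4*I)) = y + 4*I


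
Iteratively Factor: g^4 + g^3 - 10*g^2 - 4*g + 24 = (g - 2)*(g^3 + 3*g^2 - 4*g - 12) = (g - 2)*(g + 3)*(g^2 - 4) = (g - 2)^2*(g + 3)*(g + 2)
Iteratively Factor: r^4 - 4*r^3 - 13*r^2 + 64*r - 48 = (r - 3)*(r^3 - r^2 - 16*r + 16) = (r - 4)*(r - 3)*(r^2 + 3*r - 4) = (r - 4)*(r - 3)*(r - 1)*(r + 4)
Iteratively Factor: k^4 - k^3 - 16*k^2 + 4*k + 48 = (k - 2)*(k^3 + k^2 - 14*k - 24) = (k - 2)*(k + 3)*(k^2 - 2*k - 8) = (k - 2)*(k + 2)*(k + 3)*(k - 4)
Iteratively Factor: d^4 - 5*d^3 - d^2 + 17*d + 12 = (d - 3)*(d^3 - 2*d^2 - 7*d - 4) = (d - 4)*(d - 3)*(d^2 + 2*d + 1) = (d - 4)*(d - 3)*(d + 1)*(d + 1)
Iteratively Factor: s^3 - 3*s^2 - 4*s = (s + 1)*(s^2 - 4*s) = (s - 4)*(s + 1)*(s)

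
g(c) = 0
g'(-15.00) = 0.00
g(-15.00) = 0.00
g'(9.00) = 0.00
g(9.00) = 0.00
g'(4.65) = 0.00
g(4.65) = 0.00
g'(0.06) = 0.00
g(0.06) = 0.00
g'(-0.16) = 0.00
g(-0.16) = 0.00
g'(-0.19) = 0.00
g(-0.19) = 0.00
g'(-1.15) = 0.00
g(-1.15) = 0.00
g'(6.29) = 0.00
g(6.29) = 0.00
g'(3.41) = 0.00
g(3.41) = 0.00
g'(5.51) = 0.00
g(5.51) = 0.00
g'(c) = 0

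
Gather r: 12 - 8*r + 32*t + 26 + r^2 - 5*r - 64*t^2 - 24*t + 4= r^2 - 13*r - 64*t^2 + 8*t + 42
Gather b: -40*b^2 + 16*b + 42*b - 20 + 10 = -40*b^2 + 58*b - 10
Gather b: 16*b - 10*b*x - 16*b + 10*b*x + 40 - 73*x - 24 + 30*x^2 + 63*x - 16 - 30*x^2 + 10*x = 0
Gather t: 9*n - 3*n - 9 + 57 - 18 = 6*n + 30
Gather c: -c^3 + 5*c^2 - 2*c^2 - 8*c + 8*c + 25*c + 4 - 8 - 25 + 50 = -c^3 + 3*c^2 + 25*c + 21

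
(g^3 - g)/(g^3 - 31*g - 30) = g*(g - 1)/(g^2 - g - 30)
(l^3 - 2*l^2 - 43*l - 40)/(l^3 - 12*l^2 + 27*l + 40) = (l + 5)/(l - 5)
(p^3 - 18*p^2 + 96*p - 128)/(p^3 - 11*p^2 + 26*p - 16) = (p - 8)/(p - 1)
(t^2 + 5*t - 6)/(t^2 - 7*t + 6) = (t + 6)/(t - 6)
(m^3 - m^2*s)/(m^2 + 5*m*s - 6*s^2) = m^2/(m + 6*s)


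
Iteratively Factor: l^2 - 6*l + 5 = (l - 5)*(l - 1)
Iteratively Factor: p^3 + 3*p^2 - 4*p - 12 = (p + 2)*(p^2 + p - 6) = (p + 2)*(p + 3)*(p - 2)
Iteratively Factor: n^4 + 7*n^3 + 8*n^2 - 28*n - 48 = (n + 3)*(n^3 + 4*n^2 - 4*n - 16) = (n + 3)*(n + 4)*(n^2 - 4) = (n + 2)*(n + 3)*(n + 4)*(n - 2)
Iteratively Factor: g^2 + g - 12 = (g + 4)*(g - 3)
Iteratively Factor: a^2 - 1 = (a + 1)*(a - 1)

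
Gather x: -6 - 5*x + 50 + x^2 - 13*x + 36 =x^2 - 18*x + 80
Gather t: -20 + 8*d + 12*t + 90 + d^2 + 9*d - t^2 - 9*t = d^2 + 17*d - t^2 + 3*t + 70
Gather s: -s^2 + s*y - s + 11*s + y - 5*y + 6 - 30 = -s^2 + s*(y + 10) - 4*y - 24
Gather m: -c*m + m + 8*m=m*(9 - c)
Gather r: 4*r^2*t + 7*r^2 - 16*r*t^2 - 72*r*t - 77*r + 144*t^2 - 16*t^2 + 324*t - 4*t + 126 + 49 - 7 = r^2*(4*t + 7) + r*(-16*t^2 - 72*t - 77) + 128*t^2 + 320*t + 168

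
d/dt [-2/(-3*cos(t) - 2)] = 6*sin(t)/(3*cos(t) + 2)^2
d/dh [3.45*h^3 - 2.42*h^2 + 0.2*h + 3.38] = 10.35*h^2 - 4.84*h + 0.2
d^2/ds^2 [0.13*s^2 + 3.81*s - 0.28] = 0.260000000000000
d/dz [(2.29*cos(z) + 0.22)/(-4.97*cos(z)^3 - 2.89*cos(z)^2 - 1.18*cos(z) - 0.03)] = -(22.7626*cos(z)^3 + 9.8983*cos(z)^2 + 1.2716*cos(z) + 0.190900000000003)*sin(z)/(4.97*cos(z)^3 + 2.89*cos(z)^2 + 1.18*cos(z) + 0.03)^2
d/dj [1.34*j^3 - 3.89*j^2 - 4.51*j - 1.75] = 4.02*j^2 - 7.78*j - 4.51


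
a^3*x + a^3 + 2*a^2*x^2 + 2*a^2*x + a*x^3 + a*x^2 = (a + x)^2*(a*x + a)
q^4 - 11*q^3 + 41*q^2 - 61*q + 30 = (q - 5)*(q - 3)*(q - 2)*(q - 1)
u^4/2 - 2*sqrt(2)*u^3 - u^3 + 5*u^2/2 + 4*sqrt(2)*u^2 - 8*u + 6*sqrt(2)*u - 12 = (u/2 + 1/2)*(u - 3)*(u - 2*sqrt(2))^2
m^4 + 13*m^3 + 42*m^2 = m^2*(m + 6)*(m + 7)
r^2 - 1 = (r - 1)*(r + 1)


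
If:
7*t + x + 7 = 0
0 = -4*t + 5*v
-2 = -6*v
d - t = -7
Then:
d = -79/12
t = 5/12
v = 1/3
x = -119/12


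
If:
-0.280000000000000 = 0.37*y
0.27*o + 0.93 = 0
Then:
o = -3.44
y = -0.76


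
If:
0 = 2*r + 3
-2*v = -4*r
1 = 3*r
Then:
No Solution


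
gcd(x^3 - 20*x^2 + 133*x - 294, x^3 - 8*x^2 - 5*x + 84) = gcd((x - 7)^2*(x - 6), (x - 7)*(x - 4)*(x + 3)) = x - 7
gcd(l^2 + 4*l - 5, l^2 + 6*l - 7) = l - 1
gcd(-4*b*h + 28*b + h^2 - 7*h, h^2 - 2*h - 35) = h - 7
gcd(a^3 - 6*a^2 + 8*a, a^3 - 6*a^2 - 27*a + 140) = a - 4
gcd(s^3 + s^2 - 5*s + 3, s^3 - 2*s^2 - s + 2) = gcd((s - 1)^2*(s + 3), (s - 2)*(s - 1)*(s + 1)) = s - 1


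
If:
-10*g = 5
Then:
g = -1/2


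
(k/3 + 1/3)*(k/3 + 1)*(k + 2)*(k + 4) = k^4/9 + 10*k^3/9 + 35*k^2/9 + 50*k/9 + 8/3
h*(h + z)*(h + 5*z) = h^3 + 6*h^2*z + 5*h*z^2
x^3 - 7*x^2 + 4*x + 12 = (x - 6)*(x - 2)*(x + 1)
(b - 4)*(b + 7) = b^2 + 3*b - 28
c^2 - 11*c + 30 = (c - 6)*(c - 5)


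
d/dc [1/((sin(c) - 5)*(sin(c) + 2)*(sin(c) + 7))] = (-3*sin(c)^2 - 8*sin(c) + 31)*cos(c)/((sin(c) - 5)^2*(sin(c) + 2)^2*(sin(c) + 7)^2)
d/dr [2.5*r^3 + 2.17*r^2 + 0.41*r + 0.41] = 7.5*r^2 + 4.34*r + 0.41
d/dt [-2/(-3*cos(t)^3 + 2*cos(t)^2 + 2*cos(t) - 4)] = 2*(9*cos(t)^2 - 4*cos(t) - 2)*sin(t)/(-cos(t)/4 + cos(2*t) - 3*cos(3*t)/4 - 3)^2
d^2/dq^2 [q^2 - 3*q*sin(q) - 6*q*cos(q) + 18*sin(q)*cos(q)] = 3*q*sin(q) + 6*q*cos(q) + 12*sin(q) - 36*sin(2*q) - 6*cos(q) + 2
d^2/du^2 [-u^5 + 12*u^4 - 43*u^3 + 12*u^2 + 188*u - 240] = -20*u^3 + 144*u^2 - 258*u + 24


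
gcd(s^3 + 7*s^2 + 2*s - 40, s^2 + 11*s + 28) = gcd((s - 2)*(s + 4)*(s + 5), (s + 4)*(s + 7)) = s + 4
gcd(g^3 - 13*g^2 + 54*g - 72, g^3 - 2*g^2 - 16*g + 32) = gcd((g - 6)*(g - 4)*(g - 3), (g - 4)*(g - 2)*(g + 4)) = g - 4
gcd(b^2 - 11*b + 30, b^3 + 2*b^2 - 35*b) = b - 5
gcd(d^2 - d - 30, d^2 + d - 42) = d - 6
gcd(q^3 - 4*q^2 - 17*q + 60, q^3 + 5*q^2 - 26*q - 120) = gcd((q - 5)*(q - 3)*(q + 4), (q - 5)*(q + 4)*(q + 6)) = q^2 - q - 20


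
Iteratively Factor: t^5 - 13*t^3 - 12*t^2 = (t + 1)*(t^4 - t^3 - 12*t^2) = (t + 1)*(t + 3)*(t^3 - 4*t^2) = t*(t + 1)*(t + 3)*(t^2 - 4*t) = t^2*(t + 1)*(t + 3)*(t - 4)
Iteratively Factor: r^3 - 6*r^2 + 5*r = (r - 1)*(r^2 - 5*r) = r*(r - 1)*(r - 5)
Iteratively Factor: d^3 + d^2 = (d)*(d^2 + d) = d*(d + 1)*(d)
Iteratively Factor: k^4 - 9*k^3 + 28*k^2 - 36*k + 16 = (k - 2)*(k^3 - 7*k^2 + 14*k - 8) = (k - 2)^2*(k^2 - 5*k + 4) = (k - 2)^2*(k - 1)*(k - 4)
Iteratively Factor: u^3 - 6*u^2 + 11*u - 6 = (u - 1)*(u^2 - 5*u + 6) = (u - 2)*(u - 1)*(u - 3)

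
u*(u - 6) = u^2 - 6*u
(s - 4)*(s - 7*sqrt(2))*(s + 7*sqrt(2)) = s^3 - 4*s^2 - 98*s + 392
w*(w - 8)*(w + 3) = w^3 - 5*w^2 - 24*w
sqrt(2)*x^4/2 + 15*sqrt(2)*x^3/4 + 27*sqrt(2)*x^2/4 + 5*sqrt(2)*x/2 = x*(x + 1/2)*(x + 5)*(sqrt(2)*x/2 + sqrt(2))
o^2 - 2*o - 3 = (o - 3)*(o + 1)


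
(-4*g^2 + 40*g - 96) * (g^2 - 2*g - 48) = -4*g^4 + 48*g^3 + 16*g^2 - 1728*g + 4608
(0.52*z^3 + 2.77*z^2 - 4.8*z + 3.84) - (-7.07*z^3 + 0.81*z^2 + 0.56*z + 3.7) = 7.59*z^3 + 1.96*z^2 - 5.36*z + 0.14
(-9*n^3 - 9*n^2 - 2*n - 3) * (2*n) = -18*n^4 - 18*n^3 - 4*n^2 - 6*n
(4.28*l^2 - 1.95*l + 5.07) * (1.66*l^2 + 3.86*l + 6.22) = 7.1048*l^4 + 13.2838*l^3 + 27.5108*l^2 + 7.4412*l + 31.5354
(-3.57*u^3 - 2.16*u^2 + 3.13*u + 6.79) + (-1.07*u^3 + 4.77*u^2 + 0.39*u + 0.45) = -4.64*u^3 + 2.61*u^2 + 3.52*u + 7.24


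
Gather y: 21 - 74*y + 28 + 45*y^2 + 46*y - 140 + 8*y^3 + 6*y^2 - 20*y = 8*y^3 + 51*y^2 - 48*y - 91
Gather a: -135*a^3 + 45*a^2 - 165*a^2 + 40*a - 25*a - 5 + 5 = -135*a^3 - 120*a^2 + 15*a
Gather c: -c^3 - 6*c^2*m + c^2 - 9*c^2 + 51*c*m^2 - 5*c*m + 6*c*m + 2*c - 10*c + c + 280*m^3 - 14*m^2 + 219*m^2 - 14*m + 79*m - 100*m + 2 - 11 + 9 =-c^3 + c^2*(-6*m - 8) + c*(51*m^2 + m - 7) + 280*m^3 + 205*m^2 - 35*m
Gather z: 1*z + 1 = z + 1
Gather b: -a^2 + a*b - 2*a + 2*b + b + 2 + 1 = -a^2 - 2*a + b*(a + 3) + 3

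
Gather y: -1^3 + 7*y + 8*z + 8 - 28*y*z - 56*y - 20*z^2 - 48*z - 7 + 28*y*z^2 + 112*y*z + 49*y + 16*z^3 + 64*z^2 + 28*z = y*(28*z^2 + 84*z) + 16*z^3 + 44*z^2 - 12*z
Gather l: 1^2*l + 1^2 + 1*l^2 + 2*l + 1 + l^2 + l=2*l^2 + 4*l + 2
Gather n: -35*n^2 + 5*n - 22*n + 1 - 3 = -35*n^2 - 17*n - 2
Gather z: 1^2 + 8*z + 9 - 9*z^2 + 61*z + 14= -9*z^2 + 69*z + 24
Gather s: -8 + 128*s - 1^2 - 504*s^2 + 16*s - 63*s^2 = -567*s^2 + 144*s - 9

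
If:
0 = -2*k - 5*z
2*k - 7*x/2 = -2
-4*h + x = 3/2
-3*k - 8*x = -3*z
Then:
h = -753/2456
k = -160/307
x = 84/307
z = 64/307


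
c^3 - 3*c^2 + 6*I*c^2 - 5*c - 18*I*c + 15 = (c - 3)*(c + I)*(c + 5*I)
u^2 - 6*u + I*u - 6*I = (u - 6)*(u + I)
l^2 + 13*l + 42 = (l + 6)*(l + 7)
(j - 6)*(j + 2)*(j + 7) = j^3 + 3*j^2 - 40*j - 84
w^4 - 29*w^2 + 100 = (w - 5)*(w - 2)*(w + 2)*(w + 5)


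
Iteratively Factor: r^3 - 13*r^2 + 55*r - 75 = (r - 5)*(r^2 - 8*r + 15) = (r - 5)*(r - 3)*(r - 5)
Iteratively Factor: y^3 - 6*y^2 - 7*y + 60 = (y - 4)*(y^2 - 2*y - 15) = (y - 5)*(y - 4)*(y + 3)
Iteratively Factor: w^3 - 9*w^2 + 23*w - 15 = (w - 1)*(w^2 - 8*w + 15) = (w - 3)*(w - 1)*(w - 5)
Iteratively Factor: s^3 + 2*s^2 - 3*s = (s + 3)*(s^2 - s) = (s - 1)*(s + 3)*(s)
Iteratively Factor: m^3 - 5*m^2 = (m - 5)*(m^2) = m*(m - 5)*(m)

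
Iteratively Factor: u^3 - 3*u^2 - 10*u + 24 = (u + 3)*(u^2 - 6*u + 8) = (u - 4)*(u + 3)*(u - 2)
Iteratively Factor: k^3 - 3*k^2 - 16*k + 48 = (k + 4)*(k^2 - 7*k + 12) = (k - 4)*(k + 4)*(k - 3)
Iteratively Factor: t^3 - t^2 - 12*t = (t + 3)*(t^2 - 4*t) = t*(t + 3)*(t - 4)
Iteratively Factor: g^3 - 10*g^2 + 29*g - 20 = (g - 5)*(g^2 - 5*g + 4) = (g - 5)*(g - 1)*(g - 4)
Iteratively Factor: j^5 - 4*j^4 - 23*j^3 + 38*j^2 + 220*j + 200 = (j + 2)*(j^4 - 6*j^3 - 11*j^2 + 60*j + 100) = (j - 5)*(j + 2)*(j^3 - j^2 - 16*j - 20) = (j - 5)*(j + 2)^2*(j^2 - 3*j - 10) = (j - 5)*(j + 2)^3*(j - 5)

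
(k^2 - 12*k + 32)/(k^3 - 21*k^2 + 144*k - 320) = (k - 4)/(k^2 - 13*k + 40)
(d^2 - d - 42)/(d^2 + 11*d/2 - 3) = 2*(d - 7)/(2*d - 1)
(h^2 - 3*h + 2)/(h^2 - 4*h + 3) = (h - 2)/(h - 3)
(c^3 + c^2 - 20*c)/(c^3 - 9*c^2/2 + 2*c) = 2*(c + 5)/(2*c - 1)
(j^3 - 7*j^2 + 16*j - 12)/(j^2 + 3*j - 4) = (j^3 - 7*j^2 + 16*j - 12)/(j^2 + 3*j - 4)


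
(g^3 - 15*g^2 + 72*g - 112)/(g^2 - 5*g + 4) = (g^2 - 11*g + 28)/(g - 1)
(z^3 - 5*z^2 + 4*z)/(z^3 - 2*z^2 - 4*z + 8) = z*(z^2 - 5*z + 4)/(z^3 - 2*z^2 - 4*z + 8)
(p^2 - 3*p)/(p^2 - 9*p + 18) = p/(p - 6)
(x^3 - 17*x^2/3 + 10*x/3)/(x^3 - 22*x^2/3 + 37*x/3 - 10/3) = x*(3*x - 2)/(3*x^2 - 7*x + 2)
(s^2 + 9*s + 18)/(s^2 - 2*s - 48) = (s + 3)/(s - 8)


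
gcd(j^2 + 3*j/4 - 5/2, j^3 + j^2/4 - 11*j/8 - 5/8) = j - 5/4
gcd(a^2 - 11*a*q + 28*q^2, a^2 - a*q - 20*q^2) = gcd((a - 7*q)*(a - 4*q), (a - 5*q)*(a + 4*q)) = 1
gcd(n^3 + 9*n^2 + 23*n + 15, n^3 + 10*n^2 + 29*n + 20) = n^2 + 6*n + 5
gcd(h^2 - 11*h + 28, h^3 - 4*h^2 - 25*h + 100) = h - 4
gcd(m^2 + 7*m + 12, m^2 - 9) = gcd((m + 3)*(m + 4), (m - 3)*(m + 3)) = m + 3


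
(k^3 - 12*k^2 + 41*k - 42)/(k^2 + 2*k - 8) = (k^2 - 10*k + 21)/(k + 4)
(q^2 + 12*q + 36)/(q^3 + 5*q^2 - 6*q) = (q + 6)/(q*(q - 1))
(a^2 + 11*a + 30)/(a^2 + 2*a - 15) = (a + 6)/(a - 3)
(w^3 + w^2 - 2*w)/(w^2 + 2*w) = w - 1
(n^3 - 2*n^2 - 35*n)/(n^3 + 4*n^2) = (n^2 - 2*n - 35)/(n*(n + 4))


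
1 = 1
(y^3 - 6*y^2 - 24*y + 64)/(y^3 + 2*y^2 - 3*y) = (y^3 - 6*y^2 - 24*y + 64)/(y*(y^2 + 2*y - 3))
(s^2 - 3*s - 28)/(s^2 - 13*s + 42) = (s + 4)/(s - 6)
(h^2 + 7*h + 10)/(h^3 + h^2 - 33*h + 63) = (h^2 + 7*h + 10)/(h^3 + h^2 - 33*h + 63)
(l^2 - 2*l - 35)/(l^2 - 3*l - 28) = (l + 5)/(l + 4)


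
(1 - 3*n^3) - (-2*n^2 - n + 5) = -3*n^3 + 2*n^2 + n - 4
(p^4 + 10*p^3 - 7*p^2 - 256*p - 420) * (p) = p^5 + 10*p^4 - 7*p^3 - 256*p^2 - 420*p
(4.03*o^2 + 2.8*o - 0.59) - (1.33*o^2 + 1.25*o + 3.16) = 2.7*o^2 + 1.55*o - 3.75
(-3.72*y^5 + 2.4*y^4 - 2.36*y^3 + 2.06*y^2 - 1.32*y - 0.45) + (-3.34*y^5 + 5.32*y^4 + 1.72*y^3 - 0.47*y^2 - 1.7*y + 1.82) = -7.06*y^5 + 7.72*y^4 - 0.64*y^3 + 1.59*y^2 - 3.02*y + 1.37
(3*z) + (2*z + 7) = 5*z + 7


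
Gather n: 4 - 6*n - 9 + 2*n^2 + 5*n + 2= 2*n^2 - n - 3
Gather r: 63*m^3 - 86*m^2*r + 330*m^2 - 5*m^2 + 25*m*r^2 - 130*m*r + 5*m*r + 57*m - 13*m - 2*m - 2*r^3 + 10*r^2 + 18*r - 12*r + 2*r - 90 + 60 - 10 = 63*m^3 + 325*m^2 + 42*m - 2*r^3 + r^2*(25*m + 10) + r*(-86*m^2 - 125*m + 8) - 40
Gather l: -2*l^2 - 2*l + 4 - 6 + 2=-2*l^2 - 2*l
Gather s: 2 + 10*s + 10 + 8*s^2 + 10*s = 8*s^2 + 20*s + 12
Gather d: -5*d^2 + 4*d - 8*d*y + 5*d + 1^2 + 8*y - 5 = -5*d^2 + d*(9 - 8*y) + 8*y - 4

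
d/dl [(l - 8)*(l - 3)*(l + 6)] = 3*l^2 - 10*l - 42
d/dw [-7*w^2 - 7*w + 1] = -14*w - 7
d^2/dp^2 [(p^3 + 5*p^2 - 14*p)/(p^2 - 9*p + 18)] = 4*(47*p^3 - 378*p^2 + 864*p - 324)/(p^6 - 27*p^5 + 297*p^4 - 1701*p^3 + 5346*p^2 - 8748*p + 5832)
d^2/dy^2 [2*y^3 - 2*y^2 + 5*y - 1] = 12*y - 4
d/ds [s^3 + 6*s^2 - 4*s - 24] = 3*s^2 + 12*s - 4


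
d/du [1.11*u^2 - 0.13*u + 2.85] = 2.22*u - 0.13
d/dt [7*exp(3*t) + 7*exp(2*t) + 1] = (21*exp(t) + 14)*exp(2*t)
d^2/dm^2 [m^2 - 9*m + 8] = 2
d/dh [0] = 0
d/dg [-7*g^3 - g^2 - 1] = g*(-21*g - 2)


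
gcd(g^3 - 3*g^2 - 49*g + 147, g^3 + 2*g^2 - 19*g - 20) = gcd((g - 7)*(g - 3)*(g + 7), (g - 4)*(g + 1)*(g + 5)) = 1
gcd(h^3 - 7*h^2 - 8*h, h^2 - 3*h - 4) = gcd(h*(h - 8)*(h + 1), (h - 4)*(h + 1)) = h + 1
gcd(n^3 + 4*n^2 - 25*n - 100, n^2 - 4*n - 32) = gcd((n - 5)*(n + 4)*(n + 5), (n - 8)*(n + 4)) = n + 4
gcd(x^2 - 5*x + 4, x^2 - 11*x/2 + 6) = x - 4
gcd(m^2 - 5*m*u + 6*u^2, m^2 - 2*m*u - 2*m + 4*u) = -m + 2*u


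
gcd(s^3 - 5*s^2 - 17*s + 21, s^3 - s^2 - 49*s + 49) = s^2 - 8*s + 7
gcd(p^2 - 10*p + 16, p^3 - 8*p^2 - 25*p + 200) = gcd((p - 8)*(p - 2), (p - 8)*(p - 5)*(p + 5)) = p - 8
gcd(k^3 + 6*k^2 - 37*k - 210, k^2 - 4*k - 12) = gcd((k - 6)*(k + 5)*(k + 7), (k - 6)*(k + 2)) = k - 6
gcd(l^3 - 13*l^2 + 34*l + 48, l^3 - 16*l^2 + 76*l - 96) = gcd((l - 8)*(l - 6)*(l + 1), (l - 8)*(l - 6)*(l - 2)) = l^2 - 14*l + 48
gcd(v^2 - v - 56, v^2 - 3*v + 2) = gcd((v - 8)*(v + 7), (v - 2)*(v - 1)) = 1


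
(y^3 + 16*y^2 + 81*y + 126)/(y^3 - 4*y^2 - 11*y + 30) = (y^2 + 13*y + 42)/(y^2 - 7*y + 10)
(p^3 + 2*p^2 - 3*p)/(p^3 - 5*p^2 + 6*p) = (p^2 + 2*p - 3)/(p^2 - 5*p + 6)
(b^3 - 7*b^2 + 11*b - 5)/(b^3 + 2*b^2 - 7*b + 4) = (b - 5)/(b + 4)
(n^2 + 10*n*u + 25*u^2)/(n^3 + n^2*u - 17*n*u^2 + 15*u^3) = (n + 5*u)/(n^2 - 4*n*u + 3*u^2)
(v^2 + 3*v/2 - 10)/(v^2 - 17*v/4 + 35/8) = 4*(v + 4)/(4*v - 7)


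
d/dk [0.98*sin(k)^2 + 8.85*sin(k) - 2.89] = (1.96*sin(k) + 8.85)*cos(k)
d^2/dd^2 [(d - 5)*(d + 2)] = 2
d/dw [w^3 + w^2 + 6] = w*(3*w + 2)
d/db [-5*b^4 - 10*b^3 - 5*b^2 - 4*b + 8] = -20*b^3 - 30*b^2 - 10*b - 4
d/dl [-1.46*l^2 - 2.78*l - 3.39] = -2.92*l - 2.78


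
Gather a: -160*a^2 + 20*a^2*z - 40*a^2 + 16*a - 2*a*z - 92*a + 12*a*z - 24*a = a^2*(20*z - 200) + a*(10*z - 100)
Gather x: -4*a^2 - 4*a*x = -4*a^2 - 4*a*x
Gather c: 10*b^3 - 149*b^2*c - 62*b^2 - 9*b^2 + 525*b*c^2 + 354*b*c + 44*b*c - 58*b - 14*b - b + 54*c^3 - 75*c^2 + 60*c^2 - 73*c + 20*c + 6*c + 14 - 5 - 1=10*b^3 - 71*b^2 - 73*b + 54*c^3 + c^2*(525*b - 15) + c*(-149*b^2 + 398*b - 47) + 8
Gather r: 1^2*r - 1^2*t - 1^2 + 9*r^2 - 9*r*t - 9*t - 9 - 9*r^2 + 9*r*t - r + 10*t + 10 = 0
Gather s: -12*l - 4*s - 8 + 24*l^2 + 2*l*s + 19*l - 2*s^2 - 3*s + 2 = 24*l^2 + 7*l - 2*s^2 + s*(2*l - 7) - 6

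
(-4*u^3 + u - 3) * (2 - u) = 4*u^4 - 8*u^3 - u^2 + 5*u - 6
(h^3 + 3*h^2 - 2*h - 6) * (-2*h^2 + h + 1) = -2*h^5 - 5*h^4 + 8*h^3 + 13*h^2 - 8*h - 6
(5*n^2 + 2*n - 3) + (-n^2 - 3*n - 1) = 4*n^2 - n - 4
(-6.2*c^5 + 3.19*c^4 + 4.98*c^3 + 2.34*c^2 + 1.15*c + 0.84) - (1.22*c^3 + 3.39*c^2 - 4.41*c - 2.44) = -6.2*c^5 + 3.19*c^4 + 3.76*c^3 - 1.05*c^2 + 5.56*c + 3.28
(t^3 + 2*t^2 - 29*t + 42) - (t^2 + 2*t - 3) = t^3 + t^2 - 31*t + 45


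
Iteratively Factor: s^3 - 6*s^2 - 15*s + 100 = (s - 5)*(s^2 - s - 20) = (s - 5)*(s + 4)*(s - 5)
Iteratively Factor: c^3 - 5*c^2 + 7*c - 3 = (c - 1)*(c^2 - 4*c + 3) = (c - 1)^2*(c - 3)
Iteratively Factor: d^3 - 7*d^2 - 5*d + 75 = (d - 5)*(d^2 - 2*d - 15) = (d - 5)^2*(d + 3)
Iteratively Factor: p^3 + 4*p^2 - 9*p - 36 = (p - 3)*(p^2 + 7*p + 12) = (p - 3)*(p + 4)*(p + 3)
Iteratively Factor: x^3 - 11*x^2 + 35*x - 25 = (x - 5)*(x^2 - 6*x + 5) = (x - 5)^2*(x - 1)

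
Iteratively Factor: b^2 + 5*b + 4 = (b + 4)*(b + 1)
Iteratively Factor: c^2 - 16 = (c - 4)*(c + 4)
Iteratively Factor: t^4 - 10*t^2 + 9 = (t - 3)*(t^3 + 3*t^2 - t - 3) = (t - 3)*(t + 1)*(t^2 + 2*t - 3) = (t - 3)*(t + 1)*(t + 3)*(t - 1)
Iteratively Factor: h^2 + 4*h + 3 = (h + 3)*(h + 1)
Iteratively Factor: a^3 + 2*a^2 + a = (a + 1)*(a^2 + a) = (a + 1)^2*(a)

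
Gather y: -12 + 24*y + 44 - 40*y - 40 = -16*y - 8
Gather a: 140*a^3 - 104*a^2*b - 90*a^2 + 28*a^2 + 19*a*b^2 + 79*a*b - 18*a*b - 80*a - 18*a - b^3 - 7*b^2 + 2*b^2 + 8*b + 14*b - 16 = 140*a^3 + a^2*(-104*b - 62) + a*(19*b^2 + 61*b - 98) - b^3 - 5*b^2 + 22*b - 16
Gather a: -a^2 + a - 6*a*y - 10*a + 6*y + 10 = -a^2 + a*(-6*y - 9) + 6*y + 10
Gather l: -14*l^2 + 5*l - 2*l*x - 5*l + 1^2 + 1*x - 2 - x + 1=-14*l^2 - 2*l*x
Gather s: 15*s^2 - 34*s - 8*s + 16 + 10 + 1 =15*s^2 - 42*s + 27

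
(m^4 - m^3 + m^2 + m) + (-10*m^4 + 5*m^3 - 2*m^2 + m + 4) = -9*m^4 + 4*m^3 - m^2 + 2*m + 4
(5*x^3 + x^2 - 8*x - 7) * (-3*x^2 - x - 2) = -15*x^5 - 8*x^4 + 13*x^3 + 27*x^2 + 23*x + 14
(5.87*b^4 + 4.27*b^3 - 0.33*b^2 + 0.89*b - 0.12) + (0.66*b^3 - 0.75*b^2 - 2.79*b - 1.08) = 5.87*b^4 + 4.93*b^3 - 1.08*b^2 - 1.9*b - 1.2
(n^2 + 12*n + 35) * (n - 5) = n^3 + 7*n^2 - 25*n - 175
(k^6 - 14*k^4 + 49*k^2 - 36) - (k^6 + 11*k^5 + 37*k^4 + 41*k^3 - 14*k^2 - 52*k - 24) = -11*k^5 - 51*k^4 - 41*k^3 + 63*k^2 + 52*k - 12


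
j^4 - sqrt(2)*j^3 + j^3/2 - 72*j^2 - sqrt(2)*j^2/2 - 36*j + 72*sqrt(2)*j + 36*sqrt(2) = (j + 1/2)*(j - 6*sqrt(2))*(j - sqrt(2))*(j + 6*sqrt(2))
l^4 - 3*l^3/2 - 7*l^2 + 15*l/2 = l*(l - 3)*(l - 1)*(l + 5/2)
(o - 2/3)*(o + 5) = o^2 + 13*o/3 - 10/3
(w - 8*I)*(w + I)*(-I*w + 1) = -I*w^3 - 6*w^2 - 15*I*w + 8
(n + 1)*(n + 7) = n^2 + 8*n + 7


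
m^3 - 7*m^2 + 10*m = m*(m - 5)*(m - 2)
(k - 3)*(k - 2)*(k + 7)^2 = k^4 + 9*k^3 - 15*k^2 - 161*k + 294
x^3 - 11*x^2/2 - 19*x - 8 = (x - 8)*(x + 1/2)*(x + 2)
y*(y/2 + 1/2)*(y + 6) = y^3/2 + 7*y^2/2 + 3*y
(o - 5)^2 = o^2 - 10*o + 25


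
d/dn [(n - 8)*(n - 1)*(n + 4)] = 3*n^2 - 10*n - 28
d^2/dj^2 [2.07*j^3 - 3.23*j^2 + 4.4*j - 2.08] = 12.42*j - 6.46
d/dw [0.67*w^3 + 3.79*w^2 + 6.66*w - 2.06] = 2.01*w^2 + 7.58*w + 6.66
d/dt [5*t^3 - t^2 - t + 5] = 15*t^2 - 2*t - 1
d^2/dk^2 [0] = 0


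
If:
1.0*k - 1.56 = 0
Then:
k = 1.56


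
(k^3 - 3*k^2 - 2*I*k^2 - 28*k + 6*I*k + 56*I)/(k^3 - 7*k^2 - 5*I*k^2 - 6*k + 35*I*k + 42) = (k + 4)/(k - 3*I)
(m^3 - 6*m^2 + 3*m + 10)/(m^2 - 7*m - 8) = (m^2 - 7*m + 10)/(m - 8)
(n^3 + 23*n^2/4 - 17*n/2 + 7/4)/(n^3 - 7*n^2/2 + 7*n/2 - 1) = (4*n^2 + 27*n - 7)/(2*(2*n^2 - 5*n + 2))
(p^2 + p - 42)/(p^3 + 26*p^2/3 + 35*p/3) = 3*(p - 6)/(p*(3*p + 5))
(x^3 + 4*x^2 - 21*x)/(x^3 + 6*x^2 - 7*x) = (x - 3)/(x - 1)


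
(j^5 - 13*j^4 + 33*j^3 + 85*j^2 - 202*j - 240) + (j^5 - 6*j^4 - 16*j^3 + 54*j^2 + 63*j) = 2*j^5 - 19*j^4 + 17*j^3 + 139*j^2 - 139*j - 240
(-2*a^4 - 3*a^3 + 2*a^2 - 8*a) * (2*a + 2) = -4*a^5 - 10*a^4 - 2*a^3 - 12*a^2 - 16*a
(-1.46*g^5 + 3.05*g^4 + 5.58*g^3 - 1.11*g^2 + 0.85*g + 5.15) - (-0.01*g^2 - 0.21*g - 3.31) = -1.46*g^5 + 3.05*g^4 + 5.58*g^3 - 1.1*g^2 + 1.06*g + 8.46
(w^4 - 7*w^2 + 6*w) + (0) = w^4 - 7*w^2 + 6*w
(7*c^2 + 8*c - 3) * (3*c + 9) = 21*c^3 + 87*c^2 + 63*c - 27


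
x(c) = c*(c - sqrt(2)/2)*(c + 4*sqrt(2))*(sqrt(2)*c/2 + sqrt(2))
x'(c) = sqrt(2)*c*(c - sqrt(2)/2)*(c + 4*sqrt(2))/2 + c*(c - sqrt(2)/2)*(sqrt(2)*c/2 + sqrt(2)) + c*(c + 4*sqrt(2))*(sqrt(2)*c/2 + sqrt(2)) + (c - sqrt(2)/2)*(c + 4*sqrt(2))*(sqrt(2)*c/2 + sqrt(2)) = 2*sqrt(2)*c^3 + 3*sqrt(2)*c^2 + 21*c^2/2 - 4*sqrt(2)*c + 14*c - 4*sqrt(2)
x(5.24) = 1325.05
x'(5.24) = 849.81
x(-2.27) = -4.37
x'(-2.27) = 18.29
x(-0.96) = 5.53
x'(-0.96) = -2.58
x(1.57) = 24.71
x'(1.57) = 54.73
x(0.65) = -0.44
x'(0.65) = 6.77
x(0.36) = -1.25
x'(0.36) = -0.61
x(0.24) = -1.05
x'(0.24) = -2.77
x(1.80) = 39.42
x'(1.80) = 73.62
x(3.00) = 210.53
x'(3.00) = 228.42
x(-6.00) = 39.06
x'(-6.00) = -135.92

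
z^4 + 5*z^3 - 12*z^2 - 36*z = z*(z - 3)*(z + 2)*(z + 6)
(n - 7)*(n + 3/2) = n^2 - 11*n/2 - 21/2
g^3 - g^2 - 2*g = g*(g - 2)*(g + 1)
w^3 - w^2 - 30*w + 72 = (w - 4)*(w - 3)*(w + 6)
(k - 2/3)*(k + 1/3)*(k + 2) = k^3 + 5*k^2/3 - 8*k/9 - 4/9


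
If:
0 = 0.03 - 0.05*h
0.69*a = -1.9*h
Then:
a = -1.65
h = 0.60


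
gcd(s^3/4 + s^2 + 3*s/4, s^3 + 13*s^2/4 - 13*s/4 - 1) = 1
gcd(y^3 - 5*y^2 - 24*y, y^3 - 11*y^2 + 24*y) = y^2 - 8*y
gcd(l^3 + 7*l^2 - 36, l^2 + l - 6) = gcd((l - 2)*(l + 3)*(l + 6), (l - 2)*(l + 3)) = l^2 + l - 6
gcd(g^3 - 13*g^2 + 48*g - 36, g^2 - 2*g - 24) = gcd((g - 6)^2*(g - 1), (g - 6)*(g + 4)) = g - 6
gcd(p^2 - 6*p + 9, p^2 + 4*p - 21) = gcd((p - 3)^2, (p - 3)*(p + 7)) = p - 3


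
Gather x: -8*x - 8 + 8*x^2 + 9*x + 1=8*x^2 + x - 7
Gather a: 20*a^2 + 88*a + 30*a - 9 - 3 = 20*a^2 + 118*a - 12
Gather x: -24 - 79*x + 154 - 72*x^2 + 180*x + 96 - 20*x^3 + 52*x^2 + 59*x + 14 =-20*x^3 - 20*x^2 + 160*x + 240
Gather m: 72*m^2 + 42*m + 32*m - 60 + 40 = 72*m^2 + 74*m - 20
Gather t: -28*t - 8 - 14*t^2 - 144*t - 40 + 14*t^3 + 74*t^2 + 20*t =14*t^3 + 60*t^2 - 152*t - 48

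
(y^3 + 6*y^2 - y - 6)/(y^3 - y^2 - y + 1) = (y + 6)/(y - 1)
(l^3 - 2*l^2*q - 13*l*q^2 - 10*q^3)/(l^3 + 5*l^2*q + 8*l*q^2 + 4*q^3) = (l - 5*q)/(l + 2*q)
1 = 1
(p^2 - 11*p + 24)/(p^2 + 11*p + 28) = (p^2 - 11*p + 24)/(p^2 + 11*p + 28)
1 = 1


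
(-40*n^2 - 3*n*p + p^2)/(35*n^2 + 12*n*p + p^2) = (-8*n + p)/(7*n + p)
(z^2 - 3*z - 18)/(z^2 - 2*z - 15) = (z - 6)/(z - 5)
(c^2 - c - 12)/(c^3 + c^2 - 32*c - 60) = (c^2 - c - 12)/(c^3 + c^2 - 32*c - 60)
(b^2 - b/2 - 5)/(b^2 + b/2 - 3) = (2*b - 5)/(2*b - 3)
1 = 1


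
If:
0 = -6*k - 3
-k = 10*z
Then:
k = -1/2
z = 1/20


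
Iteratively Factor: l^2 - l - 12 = (l + 3)*(l - 4)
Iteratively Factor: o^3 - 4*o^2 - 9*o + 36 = (o - 4)*(o^2 - 9) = (o - 4)*(o - 3)*(o + 3)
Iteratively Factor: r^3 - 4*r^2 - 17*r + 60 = (r + 4)*(r^2 - 8*r + 15) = (r - 3)*(r + 4)*(r - 5)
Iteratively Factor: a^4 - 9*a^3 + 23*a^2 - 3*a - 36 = (a - 4)*(a^3 - 5*a^2 + 3*a + 9) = (a - 4)*(a - 3)*(a^2 - 2*a - 3) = (a - 4)*(a - 3)*(a + 1)*(a - 3)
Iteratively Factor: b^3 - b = (b - 1)*(b^2 + b) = (b - 1)*(b + 1)*(b)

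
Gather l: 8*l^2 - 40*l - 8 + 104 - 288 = 8*l^2 - 40*l - 192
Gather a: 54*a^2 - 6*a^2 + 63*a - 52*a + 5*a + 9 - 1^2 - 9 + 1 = 48*a^2 + 16*a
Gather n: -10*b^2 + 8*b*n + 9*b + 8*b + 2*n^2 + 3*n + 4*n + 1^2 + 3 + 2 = -10*b^2 + 17*b + 2*n^2 + n*(8*b + 7) + 6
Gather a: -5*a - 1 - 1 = -5*a - 2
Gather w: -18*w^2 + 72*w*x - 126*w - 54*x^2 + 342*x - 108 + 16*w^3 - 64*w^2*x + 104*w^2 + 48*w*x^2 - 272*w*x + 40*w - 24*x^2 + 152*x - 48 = 16*w^3 + w^2*(86 - 64*x) + w*(48*x^2 - 200*x - 86) - 78*x^2 + 494*x - 156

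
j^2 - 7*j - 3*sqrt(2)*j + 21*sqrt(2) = (j - 7)*(j - 3*sqrt(2))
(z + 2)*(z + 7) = z^2 + 9*z + 14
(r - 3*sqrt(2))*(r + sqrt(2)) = r^2 - 2*sqrt(2)*r - 6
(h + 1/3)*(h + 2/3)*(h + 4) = h^3 + 5*h^2 + 38*h/9 + 8/9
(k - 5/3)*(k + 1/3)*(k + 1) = k^3 - k^2/3 - 17*k/9 - 5/9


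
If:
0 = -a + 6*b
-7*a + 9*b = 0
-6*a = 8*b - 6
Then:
No Solution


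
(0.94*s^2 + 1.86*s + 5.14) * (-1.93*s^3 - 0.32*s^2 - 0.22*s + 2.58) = -1.8142*s^5 - 3.8906*s^4 - 10.7222*s^3 + 0.3712*s^2 + 3.668*s + 13.2612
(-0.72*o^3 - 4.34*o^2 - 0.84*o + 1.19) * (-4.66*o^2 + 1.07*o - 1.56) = 3.3552*o^5 + 19.454*o^4 + 0.3938*o^3 + 0.326200000000001*o^2 + 2.5837*o - 1.8564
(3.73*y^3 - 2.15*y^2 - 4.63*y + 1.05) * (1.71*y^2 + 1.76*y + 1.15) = 6.3783*y^5 + 2.8883*y^4 - 7.4118*y^3 - 8.8258*y^2 - 3.4765*y + 1.2075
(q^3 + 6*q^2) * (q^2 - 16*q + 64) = q^5 - 10*q^4 - 32*q^3 + 384*q^2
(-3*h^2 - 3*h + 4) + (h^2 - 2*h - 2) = -2*h^2 - 5*h + 2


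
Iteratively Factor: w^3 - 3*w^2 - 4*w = (w - 4)*(w^2 + w) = (w - 4)*(w + 1)*(w)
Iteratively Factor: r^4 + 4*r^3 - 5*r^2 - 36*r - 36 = (r + 2)*(r^3 + 2*r^2 - 9*r - 18) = (r + 2)*(r + 3)*(r^2 - r - 6) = (r + 2)^2*(r + 3)*(r - 3)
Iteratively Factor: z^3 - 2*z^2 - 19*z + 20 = (z + 4)*(z^2 - 6*z + 5) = (z - 5)*(z + 4)*(z - 1)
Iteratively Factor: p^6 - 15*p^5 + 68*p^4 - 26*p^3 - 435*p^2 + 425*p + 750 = (p - 3)*(p^5 - 12*p^4 + 32*p^3 + 70*p^2 - 225*p - 250) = (p - 5)*(p - 3)*(p^4 - 7*p^3 - 3*p^2 + 55*p + 50) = (p - 5)^2*(p - 3)*(p^3 - 2*p^2 - 13*p - 10) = (p - 5)^2*(p - 3)*(p + 2)*(p^2 - 4*p - 5) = (p - 5)^2*(p - 3)*(p + 1)*(p + 2)*(p - 5)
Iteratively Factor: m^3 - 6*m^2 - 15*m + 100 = (m + 4)*(m^2 - 10*m + 25) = (m - 5)*(m + 4)*(m - 5)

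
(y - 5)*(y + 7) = y^2 + 2*y - 35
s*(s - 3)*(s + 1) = s^3 - 2*s^2 - 3*s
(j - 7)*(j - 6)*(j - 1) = j^3 - 14*j^2 + 55*j - 42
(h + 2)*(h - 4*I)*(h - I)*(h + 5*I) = h^4 + 2*h^3 + 21*h^2 + 42*h - 20*I*h - 40*I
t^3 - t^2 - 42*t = t*(t - 7)*(t + 6)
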